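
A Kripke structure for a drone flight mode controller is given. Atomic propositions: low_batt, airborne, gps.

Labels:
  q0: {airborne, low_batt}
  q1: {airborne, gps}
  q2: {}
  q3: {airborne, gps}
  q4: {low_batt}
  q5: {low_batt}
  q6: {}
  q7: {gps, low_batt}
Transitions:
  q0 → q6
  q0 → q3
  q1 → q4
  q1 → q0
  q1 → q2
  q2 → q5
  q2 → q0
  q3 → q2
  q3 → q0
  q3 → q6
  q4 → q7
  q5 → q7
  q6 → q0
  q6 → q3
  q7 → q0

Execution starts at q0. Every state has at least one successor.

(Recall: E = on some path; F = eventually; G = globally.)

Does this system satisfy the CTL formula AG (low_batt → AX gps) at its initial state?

Violated

States satisfying low_batt → AX gps: {q1, q2, q3, q4, q5, q6}.
States satisfying AG (low_batt → AX gps): ∅.
q0 is reachable from q0 and violates low_batt → AX gps, so AG fails at q0.
q0 ∉ Sat(AG (low_batt → AX gps)).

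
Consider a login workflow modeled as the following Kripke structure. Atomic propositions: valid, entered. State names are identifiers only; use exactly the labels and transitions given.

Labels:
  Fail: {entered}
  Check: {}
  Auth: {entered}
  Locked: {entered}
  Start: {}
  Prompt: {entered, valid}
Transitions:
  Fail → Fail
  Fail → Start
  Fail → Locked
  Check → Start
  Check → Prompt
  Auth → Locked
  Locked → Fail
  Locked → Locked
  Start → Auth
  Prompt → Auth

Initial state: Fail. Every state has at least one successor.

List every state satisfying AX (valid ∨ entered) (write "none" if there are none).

States satisfying valid ∨ entered: {Fail, Auth, Locked, Prompt}.
States satisfying AX (valid ∨ entered): {Auth, Locked, Start, Prompt}.

{Auth, Locked, Start, Prompt}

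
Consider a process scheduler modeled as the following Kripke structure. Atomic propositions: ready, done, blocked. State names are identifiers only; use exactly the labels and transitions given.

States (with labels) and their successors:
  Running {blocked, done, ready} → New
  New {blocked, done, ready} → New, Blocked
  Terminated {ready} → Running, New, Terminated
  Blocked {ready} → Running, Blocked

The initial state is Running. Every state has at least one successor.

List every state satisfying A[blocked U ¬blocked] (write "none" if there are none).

States satisfying blocked: {Running, New}.
States satisfying ¬blocked: {Terminated, Blocked}.
States satisfying A[blocked U ¬blocked]: {Terminated, Blocked}.

{Terminated, Blocked}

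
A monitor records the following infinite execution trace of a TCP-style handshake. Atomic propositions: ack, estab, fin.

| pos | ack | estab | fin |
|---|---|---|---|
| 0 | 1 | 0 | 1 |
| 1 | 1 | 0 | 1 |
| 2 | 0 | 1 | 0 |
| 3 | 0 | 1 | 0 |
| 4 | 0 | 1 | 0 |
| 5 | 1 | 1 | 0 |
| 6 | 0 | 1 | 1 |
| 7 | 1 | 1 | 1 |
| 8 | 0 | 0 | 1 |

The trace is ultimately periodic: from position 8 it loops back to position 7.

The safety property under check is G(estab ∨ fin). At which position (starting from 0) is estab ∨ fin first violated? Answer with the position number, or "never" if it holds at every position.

never

estab ∨ fin holds at every position 0..8, and those are all the positions the trace ever visits, so the invariant G(estab ∨ fin) is never violated.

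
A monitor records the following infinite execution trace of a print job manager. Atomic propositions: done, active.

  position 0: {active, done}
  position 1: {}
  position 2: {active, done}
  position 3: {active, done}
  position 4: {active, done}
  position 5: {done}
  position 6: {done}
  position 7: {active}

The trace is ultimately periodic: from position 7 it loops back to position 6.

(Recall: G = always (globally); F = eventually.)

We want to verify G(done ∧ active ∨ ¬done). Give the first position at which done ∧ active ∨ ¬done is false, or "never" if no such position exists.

5

Check done ∧ active ∨ ¬done at each position in order: 0 ✓, 1 ✓, 2 ✓, 3 ✓, 4 ✓.
At position 5 the labels are {done}, so done ∧ active ∨ ¬done is false there. This is the first violation.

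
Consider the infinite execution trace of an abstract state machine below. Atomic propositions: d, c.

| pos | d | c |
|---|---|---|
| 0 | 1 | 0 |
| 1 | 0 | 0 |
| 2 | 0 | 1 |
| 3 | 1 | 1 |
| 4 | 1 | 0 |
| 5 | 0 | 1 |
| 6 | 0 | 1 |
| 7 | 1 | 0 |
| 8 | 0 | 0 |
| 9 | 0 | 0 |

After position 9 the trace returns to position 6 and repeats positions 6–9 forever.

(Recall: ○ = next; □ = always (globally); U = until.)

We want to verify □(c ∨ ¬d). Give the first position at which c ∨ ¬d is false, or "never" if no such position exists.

0

At position 0 the labels are {d}, so c ∨ ¬d is false there. This is the first violation.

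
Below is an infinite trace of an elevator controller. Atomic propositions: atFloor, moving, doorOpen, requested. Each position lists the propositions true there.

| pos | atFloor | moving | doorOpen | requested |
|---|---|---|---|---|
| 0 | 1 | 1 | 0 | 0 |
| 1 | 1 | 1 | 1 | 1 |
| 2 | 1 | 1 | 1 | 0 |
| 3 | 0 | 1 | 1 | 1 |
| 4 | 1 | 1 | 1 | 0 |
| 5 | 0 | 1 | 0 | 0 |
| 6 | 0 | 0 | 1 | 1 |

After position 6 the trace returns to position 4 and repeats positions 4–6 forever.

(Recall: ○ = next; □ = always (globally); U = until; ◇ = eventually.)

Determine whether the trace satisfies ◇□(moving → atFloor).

□(moving → atFloor) is false at every position 0..6, so it never becomes true and ◇□(moving → atFloor) fails.

No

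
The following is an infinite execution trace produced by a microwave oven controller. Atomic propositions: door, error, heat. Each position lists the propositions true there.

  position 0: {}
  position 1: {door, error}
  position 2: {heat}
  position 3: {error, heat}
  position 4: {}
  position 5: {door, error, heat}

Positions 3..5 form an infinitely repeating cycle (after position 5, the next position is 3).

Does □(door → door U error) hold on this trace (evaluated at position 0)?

Satisfied

door → door U error holds at every position 0..5, and those are all positions ever visited, so □(door → door U error) holds.
Positions where door holds: 1, 5.
Check door U error at each: 1→ok, 5→ok.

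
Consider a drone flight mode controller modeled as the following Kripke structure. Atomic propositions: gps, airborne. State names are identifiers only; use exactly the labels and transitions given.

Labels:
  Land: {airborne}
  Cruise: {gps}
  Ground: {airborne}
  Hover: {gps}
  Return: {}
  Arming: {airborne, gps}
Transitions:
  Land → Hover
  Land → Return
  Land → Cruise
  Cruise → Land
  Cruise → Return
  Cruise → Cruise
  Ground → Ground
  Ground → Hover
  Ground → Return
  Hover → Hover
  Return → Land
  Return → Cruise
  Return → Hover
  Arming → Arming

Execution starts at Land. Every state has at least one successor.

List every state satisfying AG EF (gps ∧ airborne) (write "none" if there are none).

States satisfying EF (gps ∧ airborne): {Arming}.
States satisfying AG EF (gps ∧ airborne): {Arming}.

{Arming}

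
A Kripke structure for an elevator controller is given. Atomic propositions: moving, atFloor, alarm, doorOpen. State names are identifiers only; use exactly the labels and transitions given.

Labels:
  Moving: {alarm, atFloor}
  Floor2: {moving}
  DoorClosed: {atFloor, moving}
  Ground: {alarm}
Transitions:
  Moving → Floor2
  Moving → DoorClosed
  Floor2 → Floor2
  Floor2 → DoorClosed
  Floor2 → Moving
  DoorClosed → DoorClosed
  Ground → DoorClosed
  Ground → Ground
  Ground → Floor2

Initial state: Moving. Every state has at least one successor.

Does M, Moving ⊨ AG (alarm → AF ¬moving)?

Satisfied

States satisfying alarm → AF ¬moving: {Moving, Floor2, DoorClosed, Ground}.
States satisfying AG (alarm → AF ¬moving): {Moving, Floor2, DoorClosed, Ground}.
Every state reachable from Moving satisfies alarm → AF ¬moving.
Moving ∈ Sat(AG (alarm → AF ¬moving)).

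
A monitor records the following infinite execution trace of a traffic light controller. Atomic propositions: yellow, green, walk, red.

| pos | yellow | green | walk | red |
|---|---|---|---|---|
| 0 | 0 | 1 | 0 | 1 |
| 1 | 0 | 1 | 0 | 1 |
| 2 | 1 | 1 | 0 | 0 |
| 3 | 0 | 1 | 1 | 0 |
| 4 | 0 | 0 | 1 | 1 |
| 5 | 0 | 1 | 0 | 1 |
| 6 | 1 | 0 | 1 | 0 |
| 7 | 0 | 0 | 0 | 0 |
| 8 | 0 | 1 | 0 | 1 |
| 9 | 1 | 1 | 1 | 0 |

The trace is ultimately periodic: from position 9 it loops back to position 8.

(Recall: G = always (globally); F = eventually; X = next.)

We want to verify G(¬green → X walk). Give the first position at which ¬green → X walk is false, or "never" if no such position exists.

4

Check ¬green → X walk at each position in order: 0 ✓, 1 ✓, 2 ✓, 3 ✓.
At position 4 the labels are {red, walk} and the next position 5 has {green, red}, so ¬green → X walk is false there. This is the first violation.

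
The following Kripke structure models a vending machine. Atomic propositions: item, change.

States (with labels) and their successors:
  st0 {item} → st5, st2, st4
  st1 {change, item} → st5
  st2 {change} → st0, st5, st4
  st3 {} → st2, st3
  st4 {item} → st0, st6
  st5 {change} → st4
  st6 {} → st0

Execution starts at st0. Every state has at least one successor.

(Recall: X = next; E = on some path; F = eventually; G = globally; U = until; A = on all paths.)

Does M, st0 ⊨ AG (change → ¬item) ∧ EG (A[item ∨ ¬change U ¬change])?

Holds

States satisfying change → ¬item: {st0, st2, st3, st4, st5, st6}.
States satisfying AG (change → ¬item): {st0, st2, st3, st4, st5, st6}.
States satisfying A[item ∨ ¬change U ¬change]: {st0, st3, st4, st6}.
States satisfying EG (A[item ∨ ¬change U ¬change]): {st0, st3, st4, st6}.
States satisfying AG (change → ¬item) ∧ EG (A[item ∨ ¬change U ¬change]): {st0, st3, st4, st6}.
st0 ∈ Sat(AG (change → ¬item) ∧ EG (A[item ∨ ¬change U ¬change])).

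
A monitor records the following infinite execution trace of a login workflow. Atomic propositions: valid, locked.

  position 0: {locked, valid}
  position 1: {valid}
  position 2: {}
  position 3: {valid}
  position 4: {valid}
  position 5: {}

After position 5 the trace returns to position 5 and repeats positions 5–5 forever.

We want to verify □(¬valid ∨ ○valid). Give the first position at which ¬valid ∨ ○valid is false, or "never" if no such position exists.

Check ¬valid ∨ ○valid at each position in order: 0 ✓.
At position 1 the labels are {valid} and the next position 2 has {}, so ¬valid ∨ ○valid is false there. This is the first violation.

1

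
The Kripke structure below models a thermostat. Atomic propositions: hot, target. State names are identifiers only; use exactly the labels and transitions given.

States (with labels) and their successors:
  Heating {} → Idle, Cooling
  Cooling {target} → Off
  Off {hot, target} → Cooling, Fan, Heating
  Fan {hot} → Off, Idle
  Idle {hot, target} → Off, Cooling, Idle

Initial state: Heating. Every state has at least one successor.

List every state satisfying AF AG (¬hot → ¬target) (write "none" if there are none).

none

States satisfying AG (¬hot → ¬target): ∅.
States satisfying AF AG (¬hot → ¬target): ∅.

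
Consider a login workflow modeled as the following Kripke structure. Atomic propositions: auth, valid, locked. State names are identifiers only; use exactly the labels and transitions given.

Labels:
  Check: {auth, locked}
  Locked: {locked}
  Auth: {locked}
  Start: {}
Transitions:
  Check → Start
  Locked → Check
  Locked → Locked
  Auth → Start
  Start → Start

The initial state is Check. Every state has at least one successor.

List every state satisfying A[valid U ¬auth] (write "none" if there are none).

{Locked, Auth, Start}

States satisfying valid: ∅.
States satisfying ¬auth: {Locked, Auth, Start}.
States satisfying A[valid U ¬auth]: {Locked, Auth, Start}.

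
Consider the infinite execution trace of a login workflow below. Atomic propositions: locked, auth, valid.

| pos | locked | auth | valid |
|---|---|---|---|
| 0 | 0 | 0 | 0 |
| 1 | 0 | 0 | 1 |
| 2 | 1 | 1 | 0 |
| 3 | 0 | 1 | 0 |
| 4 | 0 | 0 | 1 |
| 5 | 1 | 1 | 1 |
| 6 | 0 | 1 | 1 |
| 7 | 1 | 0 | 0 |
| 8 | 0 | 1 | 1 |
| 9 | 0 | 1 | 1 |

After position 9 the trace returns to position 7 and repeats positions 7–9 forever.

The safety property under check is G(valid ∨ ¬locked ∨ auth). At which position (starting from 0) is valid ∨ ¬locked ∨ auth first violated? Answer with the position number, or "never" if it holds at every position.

7

Check valid ∨ ¬locked ∨ auth at each position in order: 0 ✓, 1 ✓, 2 ✓, 3 ✓, 4 ✓, 5 ✓, 6 ✓.
At position 7 the labels are {locked}, so valid ∨ ¬locked ∨ auth is false there. This is the first violation.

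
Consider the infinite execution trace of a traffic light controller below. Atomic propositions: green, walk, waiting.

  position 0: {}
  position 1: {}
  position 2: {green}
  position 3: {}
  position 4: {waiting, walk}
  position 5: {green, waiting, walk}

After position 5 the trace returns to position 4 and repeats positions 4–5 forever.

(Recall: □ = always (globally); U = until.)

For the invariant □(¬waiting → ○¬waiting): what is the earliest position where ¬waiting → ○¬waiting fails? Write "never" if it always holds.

3

Check ¬waiting → ○¬waiting at each position in order: 0 ✓, 1 ✓, 2 ✓.
At position 3 the labels are {} and the next position 4 has {waiting, walk}, so ¬waiting → ○¬waiting is false there. This is the first violation.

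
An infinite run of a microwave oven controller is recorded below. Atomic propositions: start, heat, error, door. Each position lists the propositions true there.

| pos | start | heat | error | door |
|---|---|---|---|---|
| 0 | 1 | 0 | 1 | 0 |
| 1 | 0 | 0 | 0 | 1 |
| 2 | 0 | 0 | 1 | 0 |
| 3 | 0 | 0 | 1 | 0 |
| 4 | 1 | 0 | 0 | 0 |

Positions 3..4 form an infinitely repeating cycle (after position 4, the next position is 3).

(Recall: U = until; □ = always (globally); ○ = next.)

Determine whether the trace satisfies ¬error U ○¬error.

Yes

Walking from position 0: ○¬error first holds at position 0, and ¬error holds at every earlier position along the way, so ¬error U ○¬error holds.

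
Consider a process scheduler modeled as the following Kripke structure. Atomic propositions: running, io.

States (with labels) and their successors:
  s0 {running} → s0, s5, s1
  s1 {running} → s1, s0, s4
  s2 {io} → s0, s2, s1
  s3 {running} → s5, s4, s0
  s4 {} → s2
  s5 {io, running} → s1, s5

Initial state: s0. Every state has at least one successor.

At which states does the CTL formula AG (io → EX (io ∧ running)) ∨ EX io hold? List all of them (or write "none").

{s0, s2, s3, s4, s5}

States satisfying io → EX (io ∧ running): {s0, s1, s3, s4, s5}.
States satisfying AG (io → EX (io ∧ running)): ∅.
States satisfying io: {s2, s5}.
States satisfying EX io: {s0, s2, s3, s4, s5}.
States satisfying AG (io → EX (io ∧ running)) ∨ EX io: {s0, s2, s3, s4, s5}.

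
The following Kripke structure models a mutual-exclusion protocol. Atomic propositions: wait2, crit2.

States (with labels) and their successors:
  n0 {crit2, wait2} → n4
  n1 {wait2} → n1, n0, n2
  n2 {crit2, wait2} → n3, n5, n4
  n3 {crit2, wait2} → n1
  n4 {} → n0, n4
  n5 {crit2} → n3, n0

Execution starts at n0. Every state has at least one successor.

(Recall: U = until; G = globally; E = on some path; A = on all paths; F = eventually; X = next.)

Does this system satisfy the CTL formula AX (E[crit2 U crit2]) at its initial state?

States satisfying E[crit2 U crit2]: {n0, n2, n3, n5}.
States satisfying AX (E[crit2 U crit2]): {n5}.
n0 ∉ Sat(AX (E[crit2 U crit2])).

No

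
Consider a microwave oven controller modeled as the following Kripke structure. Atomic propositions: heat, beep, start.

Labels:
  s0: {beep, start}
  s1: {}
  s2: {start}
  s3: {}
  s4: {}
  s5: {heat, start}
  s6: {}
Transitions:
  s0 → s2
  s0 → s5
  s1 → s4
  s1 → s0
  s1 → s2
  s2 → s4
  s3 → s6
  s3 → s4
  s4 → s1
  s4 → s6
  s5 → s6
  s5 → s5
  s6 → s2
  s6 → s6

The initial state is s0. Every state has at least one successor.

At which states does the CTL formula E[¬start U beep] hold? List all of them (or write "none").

{s0, s1, s3, s4}

States satisfying ¬start: {s1, s3, s4, s6}.
States satisfying beep: {s0}.
States satisfying E[¬start U beep]: {s0, s1, s3, s4}.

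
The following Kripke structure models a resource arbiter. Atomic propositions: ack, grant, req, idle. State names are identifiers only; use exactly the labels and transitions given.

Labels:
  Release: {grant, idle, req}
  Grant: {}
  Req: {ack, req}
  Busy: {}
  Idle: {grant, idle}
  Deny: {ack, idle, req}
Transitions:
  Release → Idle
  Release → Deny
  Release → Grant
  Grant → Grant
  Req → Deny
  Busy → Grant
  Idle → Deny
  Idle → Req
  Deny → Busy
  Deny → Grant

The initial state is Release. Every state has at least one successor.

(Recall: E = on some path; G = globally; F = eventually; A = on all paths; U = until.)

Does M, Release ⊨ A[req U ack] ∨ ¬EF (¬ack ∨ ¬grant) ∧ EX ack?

States satisfying req: {Release, Req, Deny}.
States satisfying ack: {Req, Deny}.
States satisfying A[req U ack]: {Req, Deny}.
States satisfying ¬ack ∨ ¬grant: {Release, Grant, Req, Busy, Idle, Deny}.
States satisfying EF (¬ack ∨ ¬grant): {Release, Grant, Req, Busy, Idle, Deny}.
States satisfying ¬EF (¬ack ∨ ¬grant): ∅.
States satisfying EX ack: {Release, Req, Idle}.
States satisfying ¬EF (¬ack ∨ ¬grant) ∧ EX ack: ∅.
States satisfying A[req U ack] ∨ ¬EF (¬ack ∨ ¬grant) ∧ EX ack: {Req, Deny}.
Release ∉ Sat(A[req U ack] ∨ ¬EF (¬ack ∨ ¬grant) ∧ EX ack).

Does not hold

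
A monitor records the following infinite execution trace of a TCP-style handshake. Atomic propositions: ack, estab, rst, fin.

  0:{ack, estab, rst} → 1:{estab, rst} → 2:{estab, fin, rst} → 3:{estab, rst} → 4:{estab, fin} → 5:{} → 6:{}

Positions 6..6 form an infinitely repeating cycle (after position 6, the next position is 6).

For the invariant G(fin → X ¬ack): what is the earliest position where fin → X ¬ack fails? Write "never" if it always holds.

fin → X ¬ack holds at every position 0..6, and those are all the positions the trace ever visits, so the invariant G(fin → X ¬ack) is never violated.

never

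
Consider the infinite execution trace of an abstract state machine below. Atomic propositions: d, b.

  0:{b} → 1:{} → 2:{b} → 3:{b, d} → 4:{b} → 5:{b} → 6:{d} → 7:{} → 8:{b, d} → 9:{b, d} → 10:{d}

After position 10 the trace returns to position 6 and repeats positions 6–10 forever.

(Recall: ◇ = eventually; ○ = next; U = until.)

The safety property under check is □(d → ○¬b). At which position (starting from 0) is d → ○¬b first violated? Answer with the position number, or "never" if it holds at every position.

3

Check d → ○¬b at each position in order: 0 ✓, 1 ✓, 2 ✓.
At position 3 the labels are {b, d} and the next position 4 has {b}, so d → ○¬b is false there. This is the first violation.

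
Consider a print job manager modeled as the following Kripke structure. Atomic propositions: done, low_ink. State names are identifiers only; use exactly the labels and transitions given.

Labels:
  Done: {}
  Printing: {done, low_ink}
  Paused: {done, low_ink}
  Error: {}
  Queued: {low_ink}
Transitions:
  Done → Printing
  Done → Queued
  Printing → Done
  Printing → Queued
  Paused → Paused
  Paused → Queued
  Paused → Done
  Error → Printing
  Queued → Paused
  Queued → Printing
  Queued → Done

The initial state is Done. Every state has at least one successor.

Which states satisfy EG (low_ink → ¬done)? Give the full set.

States satisfying low_ink → ¬done: {Done, Error, Queued}.
States satisfying EG (low_ink → ¬done): {Done, Queued}.

{Done, Queued}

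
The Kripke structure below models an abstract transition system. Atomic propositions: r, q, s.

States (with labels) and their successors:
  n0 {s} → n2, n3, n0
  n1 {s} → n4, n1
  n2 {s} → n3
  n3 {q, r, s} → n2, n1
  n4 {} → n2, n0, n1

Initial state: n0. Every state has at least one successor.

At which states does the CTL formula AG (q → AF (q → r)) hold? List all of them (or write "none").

{n0, n1, n2, n3, n4}

States satisfying q → AF (q → r): {n0, n1, n2, n3, n4}.
States satisfying AG (q → AF (q → r)): {n0, n1, n2, n3, n4}.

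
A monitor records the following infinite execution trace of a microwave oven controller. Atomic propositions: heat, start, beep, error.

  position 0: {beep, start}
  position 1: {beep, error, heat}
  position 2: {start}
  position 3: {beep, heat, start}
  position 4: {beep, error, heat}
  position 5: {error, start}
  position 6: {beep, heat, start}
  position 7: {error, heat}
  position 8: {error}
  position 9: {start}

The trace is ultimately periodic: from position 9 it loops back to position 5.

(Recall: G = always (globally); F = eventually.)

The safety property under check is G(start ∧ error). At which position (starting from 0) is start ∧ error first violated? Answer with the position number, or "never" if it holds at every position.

At position 0 the labels are {beep, start}, so start ∧ error is false there. This is the first violation.

0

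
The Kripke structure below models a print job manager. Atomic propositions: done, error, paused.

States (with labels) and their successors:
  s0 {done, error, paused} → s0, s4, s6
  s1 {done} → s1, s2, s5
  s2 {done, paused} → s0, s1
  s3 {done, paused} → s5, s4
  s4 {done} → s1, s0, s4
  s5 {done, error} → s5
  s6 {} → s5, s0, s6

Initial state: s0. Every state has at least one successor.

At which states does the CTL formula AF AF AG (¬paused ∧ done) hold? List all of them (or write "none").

{s5}

States satisfying AF AG (¬paused ∧ done): {s5}.
States satisfying AF AF AG (¬paused ∧ done): {s5}.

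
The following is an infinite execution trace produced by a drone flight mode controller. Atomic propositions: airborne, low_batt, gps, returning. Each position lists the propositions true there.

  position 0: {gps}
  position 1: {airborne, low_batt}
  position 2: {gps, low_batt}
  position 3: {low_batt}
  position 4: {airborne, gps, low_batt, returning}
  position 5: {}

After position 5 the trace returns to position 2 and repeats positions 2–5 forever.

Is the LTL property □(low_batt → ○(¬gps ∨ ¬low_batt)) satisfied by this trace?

low_batt → ○(¬gps ∨ ¬low_batt) must hold at every position from 0 onward. It fails at position 1, so □(low_batt → ○(¬gps ∨ ¬low_batt)) is false.
Positions where low_batt holds: 1, 2, 3, 4.
Check ○(¬gps ∨ ¬low_batt) at each: 1→fails, 2→ok, 3→fails, 4→ok.

Does not hold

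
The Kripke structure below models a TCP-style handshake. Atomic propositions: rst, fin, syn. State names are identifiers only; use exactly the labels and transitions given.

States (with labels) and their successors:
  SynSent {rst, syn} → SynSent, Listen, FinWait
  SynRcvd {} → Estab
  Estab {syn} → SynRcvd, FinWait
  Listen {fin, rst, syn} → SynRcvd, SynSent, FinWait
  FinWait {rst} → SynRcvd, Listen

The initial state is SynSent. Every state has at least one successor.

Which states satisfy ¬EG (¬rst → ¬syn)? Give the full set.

{SynRcvd, Estab}

States satisfying ¬rst → ¬syn: {SynSent, SynRcvd, Listen, FinWait}.
States satisfying EG (¬rst → ¬syn): {SynSent, Listen, FinWait}.
States satisfying ¬EG (¬rst → ¬syn): {SynRcvd, Estab}.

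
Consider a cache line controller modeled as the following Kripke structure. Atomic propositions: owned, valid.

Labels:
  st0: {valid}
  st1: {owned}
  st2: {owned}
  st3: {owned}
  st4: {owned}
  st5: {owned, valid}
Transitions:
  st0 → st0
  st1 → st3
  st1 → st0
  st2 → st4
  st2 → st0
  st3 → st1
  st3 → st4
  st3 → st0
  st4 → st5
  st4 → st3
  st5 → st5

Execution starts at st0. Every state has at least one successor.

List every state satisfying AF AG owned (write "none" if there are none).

{st5}

States satisfying AG owned: {st5}.
States satisfying AF AG owned: {st5}.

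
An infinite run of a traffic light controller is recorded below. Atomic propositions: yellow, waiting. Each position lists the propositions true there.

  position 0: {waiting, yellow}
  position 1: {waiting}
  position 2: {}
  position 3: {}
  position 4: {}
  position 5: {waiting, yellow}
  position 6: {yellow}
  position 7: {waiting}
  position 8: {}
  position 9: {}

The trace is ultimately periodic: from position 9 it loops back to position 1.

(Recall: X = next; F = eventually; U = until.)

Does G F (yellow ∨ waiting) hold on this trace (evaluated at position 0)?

F (yellow ∨ waiting) holds at every position 0..9, and those are all positions ever visited, so G F (yellow ∨ waiting) holds.

Holds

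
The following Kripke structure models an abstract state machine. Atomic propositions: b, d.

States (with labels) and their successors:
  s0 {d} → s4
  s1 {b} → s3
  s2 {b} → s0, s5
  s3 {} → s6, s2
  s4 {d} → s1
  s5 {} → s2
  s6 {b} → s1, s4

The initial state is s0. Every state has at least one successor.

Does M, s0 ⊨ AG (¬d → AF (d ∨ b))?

States satisfying ¬d → AF (d ∨ b): {s0, s1, s2, s3, s4, s5, s6}.
States satisfying AG (¬d → AF (d ∨ b)): {s0, s1, s2, s3, s4, s5, s6}.
Every state reachable from s0 satisfies ¬d → AF (d ∨ b).
s0 ∈ Sat(AG (¬d → AF (d ∨ b))).

Holds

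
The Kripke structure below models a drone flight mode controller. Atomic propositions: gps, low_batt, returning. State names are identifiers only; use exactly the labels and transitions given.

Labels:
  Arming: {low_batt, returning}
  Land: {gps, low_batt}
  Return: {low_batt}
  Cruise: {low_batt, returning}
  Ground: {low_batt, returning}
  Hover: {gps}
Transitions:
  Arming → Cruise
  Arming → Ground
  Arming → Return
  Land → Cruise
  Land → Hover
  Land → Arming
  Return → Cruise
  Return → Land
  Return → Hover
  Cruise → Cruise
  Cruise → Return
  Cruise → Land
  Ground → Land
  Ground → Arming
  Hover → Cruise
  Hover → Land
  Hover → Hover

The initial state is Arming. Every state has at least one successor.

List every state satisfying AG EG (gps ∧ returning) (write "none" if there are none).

none

States satisfying EG (gps ∧ returning): ∅.
States satisfying AG EG (gps ∧ returning): ∅.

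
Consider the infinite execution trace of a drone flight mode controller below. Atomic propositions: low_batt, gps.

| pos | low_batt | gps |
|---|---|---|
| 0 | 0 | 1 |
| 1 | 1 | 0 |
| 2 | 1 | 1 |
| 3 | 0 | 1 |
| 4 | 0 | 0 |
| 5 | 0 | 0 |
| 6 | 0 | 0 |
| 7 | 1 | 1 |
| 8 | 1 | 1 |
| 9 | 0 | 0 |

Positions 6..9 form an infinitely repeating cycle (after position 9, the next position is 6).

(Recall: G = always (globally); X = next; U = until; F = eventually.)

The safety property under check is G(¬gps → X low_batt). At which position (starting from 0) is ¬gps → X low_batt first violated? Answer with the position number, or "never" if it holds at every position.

4

Check ¬gps → X low_batt at each position in order: 0 ✓, 1 ✓, 2 ✓, 3 ✓.
At position 4 the labels are {} and the next position 5 has {}, so ¬gps → X low_batt is false there. This is the first violation.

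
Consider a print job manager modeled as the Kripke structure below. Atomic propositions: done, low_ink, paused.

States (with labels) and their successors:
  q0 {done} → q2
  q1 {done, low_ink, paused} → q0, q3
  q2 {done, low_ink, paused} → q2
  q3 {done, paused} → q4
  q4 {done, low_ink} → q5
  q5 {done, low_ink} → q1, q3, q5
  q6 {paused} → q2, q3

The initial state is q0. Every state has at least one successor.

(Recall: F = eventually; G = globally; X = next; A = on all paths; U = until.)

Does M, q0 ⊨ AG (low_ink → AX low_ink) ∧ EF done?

States satisfying low_ink → AX low_ink: {q0, q2, q3, q4, q6}.
States satisfying AG (low_ink → AX low_ink): {q0, q2}.
States satisfying done: {q0, q1, q2, q3, q4, q5}.
States satisfying EF done: {q0, q1, q2, q3, q4, q5, q6}.
States satisfying AG (low_ink → AX low_ink) ∧ EF done: {q0, q2}.
q0 ∈ Sat(AG (low_ink → AX low_ink) ∧ EF done).

Holds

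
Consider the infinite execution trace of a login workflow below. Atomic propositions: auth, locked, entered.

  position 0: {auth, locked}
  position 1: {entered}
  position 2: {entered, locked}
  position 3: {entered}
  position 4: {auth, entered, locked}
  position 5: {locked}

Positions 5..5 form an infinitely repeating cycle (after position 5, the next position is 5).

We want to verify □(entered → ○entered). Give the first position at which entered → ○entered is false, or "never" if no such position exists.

4

Check entered → ○entered at each position in order: 0 ✓, 1 ✓, 2 ✓, 3 ✓.
At position 4 the labels are {auth, entered, locked} and the next position 5 has {locked}, so entered → ○entered is false there. This is the first violation.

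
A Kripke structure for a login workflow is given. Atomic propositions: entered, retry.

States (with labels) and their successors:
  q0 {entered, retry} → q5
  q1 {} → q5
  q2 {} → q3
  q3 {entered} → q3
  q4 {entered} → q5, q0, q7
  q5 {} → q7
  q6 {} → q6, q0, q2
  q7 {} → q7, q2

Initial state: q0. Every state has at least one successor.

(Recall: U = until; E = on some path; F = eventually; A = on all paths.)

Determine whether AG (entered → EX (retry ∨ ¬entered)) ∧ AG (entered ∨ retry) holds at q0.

States satisfying entered → EX (retry ∨ ¬entered): {q0, q1, q2, q4, q5, q6, q7}.
States satisfying AG (entered → EX (retry ∨ ¬entered)): ∅.
States satisfying entered ∨ retry: {q0, q3, q4}.
States satisfying AG (entered ∨ retry): {q3}.
States satisfying AG (entered → EX (retry ∨ ¬entered)) ∧ AG (entered ∨ retry): ∅.
q0 ∉ Sat(AG (entered → EX (retry ∨ ¬entered)) ∧ AG (entered ∨ retry)).

Does not hold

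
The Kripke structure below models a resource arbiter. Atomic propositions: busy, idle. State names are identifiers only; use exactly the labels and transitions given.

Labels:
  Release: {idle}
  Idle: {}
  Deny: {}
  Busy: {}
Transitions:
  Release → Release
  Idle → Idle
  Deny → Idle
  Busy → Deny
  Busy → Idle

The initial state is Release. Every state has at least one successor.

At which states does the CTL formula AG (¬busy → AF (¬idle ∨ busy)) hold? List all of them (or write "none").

{Idle, Deny, Busy}

States satisfying ¬busy → AF (¬idle ∨ busy): {Idle, Deny, Busy}.
States satisfying AG (¬busy → AF (¬idle ∨ busy)): {Idle, Deny, Busy}.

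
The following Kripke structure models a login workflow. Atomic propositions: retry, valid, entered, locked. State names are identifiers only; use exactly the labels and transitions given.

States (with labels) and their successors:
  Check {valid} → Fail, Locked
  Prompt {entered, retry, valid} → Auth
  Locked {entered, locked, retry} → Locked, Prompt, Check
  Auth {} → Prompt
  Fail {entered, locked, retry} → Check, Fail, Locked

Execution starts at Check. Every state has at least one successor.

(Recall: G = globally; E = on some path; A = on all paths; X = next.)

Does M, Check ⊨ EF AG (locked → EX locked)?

Yes

States satisfying AG (locked → EX locked): {Check, Prompt, Locked, Auth, Fail}.
States satisfying EF AG (locked → EX locked): {Check, Prompt, Locked, Auth, Fail}.
Some path from Check reaches a state where AG (locked → EX locked) holds.
Check ∈ Sat(EF AG (locked → EX locked)).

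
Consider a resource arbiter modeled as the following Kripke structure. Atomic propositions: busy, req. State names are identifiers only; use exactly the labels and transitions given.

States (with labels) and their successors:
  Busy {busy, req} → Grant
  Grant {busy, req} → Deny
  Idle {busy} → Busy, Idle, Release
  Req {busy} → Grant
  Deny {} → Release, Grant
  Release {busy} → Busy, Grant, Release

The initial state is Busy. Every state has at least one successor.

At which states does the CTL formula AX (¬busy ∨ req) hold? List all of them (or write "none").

States satisfying ¬busy ∨ req: {Busy, Grant, Deny}.
States satisfying AX (¬busy ∨ req): {Busy, Grant, Req}.

{Busy, Grant, Req}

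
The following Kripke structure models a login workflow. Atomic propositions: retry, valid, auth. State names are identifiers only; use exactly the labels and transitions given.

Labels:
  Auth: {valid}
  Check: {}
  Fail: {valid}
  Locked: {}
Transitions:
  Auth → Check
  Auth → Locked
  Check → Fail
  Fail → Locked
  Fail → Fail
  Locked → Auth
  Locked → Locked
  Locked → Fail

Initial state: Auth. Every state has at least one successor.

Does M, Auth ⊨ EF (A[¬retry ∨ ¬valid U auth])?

No

States satisfying A[¬retry ∨ ¬valid U auth]: ∅.
States satisfying EF (A[¬retry ∨ ¬valid U auth]): ∅.
No suitable path/successor from Auth witnesses the formula.
Auth ∉ Sat(EF (A[¬retry ∨ ¬valid U auth])).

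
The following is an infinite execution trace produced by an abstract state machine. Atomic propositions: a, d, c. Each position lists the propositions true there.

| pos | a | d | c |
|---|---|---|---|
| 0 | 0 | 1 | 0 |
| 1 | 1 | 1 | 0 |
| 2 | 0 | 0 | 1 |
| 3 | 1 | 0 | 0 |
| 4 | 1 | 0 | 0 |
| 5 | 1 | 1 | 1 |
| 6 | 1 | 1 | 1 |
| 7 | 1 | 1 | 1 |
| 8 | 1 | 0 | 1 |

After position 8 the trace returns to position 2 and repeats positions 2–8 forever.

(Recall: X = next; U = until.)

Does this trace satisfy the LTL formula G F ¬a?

F ¬a holds at every position 0..8, and those are all positions ever visited, so G F ¬a holds.

Yes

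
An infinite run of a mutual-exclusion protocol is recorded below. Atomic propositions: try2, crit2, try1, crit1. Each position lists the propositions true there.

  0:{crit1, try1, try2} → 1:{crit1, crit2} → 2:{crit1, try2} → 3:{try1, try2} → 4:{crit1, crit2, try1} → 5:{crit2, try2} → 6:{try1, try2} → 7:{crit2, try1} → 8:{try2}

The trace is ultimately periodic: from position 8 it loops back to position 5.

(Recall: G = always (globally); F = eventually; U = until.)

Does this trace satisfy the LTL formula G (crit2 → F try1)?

crit2 → F try1 holds at every position 0..8, and those are all positions ever visited, so G (crit2 → F try1) holds.
Positions where crit2 holds: 1, 4, 5, 7.
Check F try1 at each: 1→ok, 4→ok, 5→ok, 7→ok.

Holds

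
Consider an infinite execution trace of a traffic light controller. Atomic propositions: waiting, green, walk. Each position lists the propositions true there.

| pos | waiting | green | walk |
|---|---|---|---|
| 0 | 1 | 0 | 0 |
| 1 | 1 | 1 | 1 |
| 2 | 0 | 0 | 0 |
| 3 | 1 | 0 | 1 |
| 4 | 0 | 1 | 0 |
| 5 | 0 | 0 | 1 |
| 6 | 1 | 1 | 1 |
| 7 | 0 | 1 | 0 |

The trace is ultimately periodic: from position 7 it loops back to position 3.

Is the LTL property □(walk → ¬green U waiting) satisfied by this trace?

Holds

walk → ¬green U waiting holds at every position 0..7, and those are all positions ever visited, so □(walk → ¬green U waiting) holds.
Positions where walk holds: 1, 3, 5, 6.
Check ¬green U waiting at each: 1→ok, 3→ok, 5→ok, 6→ok.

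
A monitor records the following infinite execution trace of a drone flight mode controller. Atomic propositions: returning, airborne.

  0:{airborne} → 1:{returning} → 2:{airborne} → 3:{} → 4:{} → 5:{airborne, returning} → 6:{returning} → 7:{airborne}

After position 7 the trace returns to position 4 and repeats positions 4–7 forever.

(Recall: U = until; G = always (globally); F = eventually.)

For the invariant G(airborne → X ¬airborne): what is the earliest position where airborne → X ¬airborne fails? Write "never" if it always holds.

never

airborne → X ¬airborne holds at every position 0..7, and those are all the positions the trace ever visits, so the invariant G(airborne → X ¬airborne) is never violated.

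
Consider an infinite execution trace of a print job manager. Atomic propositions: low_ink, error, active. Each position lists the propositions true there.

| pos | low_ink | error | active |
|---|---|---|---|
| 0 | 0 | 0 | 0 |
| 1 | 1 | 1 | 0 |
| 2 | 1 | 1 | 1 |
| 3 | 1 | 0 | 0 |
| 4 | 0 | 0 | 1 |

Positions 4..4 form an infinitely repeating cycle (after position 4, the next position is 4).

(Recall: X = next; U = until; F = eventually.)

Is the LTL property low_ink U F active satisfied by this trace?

Walking from position 0: F active first holds at position 0, and low_ink holds at every earlier position along the way, so low_ink U F active holds.

Satisfied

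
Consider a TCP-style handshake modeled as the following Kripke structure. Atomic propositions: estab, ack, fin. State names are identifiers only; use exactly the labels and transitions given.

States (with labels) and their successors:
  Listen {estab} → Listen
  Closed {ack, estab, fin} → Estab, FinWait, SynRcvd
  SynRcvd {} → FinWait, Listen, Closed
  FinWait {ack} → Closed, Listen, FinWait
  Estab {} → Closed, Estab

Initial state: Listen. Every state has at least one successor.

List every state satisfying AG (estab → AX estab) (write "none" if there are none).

{Listen}

States satisfying estab → AX estab: {Listen, SynRcvd, FinWait, Estab}.
States satisfying AG (estab → AX estab): {Listen}.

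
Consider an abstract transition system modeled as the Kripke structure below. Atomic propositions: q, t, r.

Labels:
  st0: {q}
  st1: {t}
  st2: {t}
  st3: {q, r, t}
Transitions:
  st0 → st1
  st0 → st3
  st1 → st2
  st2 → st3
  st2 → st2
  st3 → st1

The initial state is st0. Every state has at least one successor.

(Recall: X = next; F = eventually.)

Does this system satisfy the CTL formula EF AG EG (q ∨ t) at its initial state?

Yes

States satisfying AG EG (q ∨ t): {st0, st1, st2, st3}.
States satisfying EF AG EG (q ∨ t): {st0, st1, st2, st3}.
Some path from st0 reaches a state where AG EG (q ∨ t) holds.
st0 ∈ Sat(EF AG EG (q ∨ t)).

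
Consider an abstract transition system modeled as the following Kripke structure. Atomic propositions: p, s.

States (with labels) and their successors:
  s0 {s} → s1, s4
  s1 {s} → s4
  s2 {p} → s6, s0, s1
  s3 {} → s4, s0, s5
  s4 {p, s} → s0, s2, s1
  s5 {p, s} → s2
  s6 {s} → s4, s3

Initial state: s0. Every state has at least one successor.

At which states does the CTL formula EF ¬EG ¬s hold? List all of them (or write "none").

States satisfying ¬EG ¬s: {s0, s1, s2, s3, s4, s5, s6}.
States satisfying EF ¬EG ¬s: {s0, s1, s2, s3, s4, s5, s6}.

{s0, s1, s2, s3, s4, s5, s6}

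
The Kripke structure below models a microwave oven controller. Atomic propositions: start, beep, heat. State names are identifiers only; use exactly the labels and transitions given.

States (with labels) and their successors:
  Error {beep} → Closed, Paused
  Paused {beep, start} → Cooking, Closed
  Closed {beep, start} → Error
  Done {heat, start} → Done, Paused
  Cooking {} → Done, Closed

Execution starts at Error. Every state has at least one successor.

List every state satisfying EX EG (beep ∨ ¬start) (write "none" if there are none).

{Error, Paused, Closed, Done, Cooking}

States satisfying EG (beep ∨ ¬start): {Error, Paused, Closed, Cooking}.
States satisfying EX EG (beep ∨ ¬start): {Error, Paused, Closed, Done, Cooking}.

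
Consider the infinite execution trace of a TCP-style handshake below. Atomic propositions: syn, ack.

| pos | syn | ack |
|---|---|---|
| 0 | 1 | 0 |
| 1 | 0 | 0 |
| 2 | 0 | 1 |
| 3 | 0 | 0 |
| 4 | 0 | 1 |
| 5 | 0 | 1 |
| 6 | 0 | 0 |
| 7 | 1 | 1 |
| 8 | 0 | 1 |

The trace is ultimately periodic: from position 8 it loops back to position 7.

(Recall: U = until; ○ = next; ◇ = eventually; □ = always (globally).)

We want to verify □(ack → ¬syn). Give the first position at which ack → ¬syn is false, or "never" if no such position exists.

7

Check ack → ¬syn at each position in order: 0 ✓, 1 ✓, 2 ✓, 3 ✓, 4 ✓, 5 ✓, 6 ✓.
At position 7 the labels are {ack, syn}, so ack → ¬syn is false there. This is the first violation.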